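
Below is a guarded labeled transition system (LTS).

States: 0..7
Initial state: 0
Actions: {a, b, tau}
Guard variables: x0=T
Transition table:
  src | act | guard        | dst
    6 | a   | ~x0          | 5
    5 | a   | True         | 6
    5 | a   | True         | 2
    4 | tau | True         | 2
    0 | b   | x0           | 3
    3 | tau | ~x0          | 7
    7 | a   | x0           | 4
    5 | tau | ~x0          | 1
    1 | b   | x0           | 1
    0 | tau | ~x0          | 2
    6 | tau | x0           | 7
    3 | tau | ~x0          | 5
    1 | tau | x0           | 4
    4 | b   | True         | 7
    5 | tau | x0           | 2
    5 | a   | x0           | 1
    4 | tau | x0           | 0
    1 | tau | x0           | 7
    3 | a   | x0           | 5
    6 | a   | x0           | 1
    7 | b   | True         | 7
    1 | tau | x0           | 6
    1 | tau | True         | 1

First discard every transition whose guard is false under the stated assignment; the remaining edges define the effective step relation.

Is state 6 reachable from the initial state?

Answer: REACHABLE

Analysis:
Guard filter leaves 18 enabled edge(s).
L0 = {0}
L1 = {3}  total {0,3}
L2 = {5}  total {0,3,5}
L3 = {1,2,6}  total {0,1,2,3,5,6}
L4 = {4,7}  total {0,1,2,3,4,5,6,7}
R = {0,1,2,3,4,5,6,7}
Path to 6: b·a·a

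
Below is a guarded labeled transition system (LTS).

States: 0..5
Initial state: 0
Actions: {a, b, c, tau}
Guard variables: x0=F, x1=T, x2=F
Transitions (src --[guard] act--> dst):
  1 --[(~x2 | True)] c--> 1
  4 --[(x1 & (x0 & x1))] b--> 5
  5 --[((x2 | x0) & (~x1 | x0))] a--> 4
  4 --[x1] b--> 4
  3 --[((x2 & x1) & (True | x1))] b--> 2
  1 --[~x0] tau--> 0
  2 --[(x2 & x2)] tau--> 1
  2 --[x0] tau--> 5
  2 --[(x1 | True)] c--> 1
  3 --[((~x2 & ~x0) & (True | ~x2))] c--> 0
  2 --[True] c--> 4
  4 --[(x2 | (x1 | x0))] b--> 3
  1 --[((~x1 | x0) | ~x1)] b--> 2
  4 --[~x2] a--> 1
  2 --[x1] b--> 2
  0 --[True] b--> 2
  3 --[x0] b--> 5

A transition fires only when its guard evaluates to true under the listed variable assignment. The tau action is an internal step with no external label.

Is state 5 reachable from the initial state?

After dropping false guards: 10 live edges.
L0 = {0}
L1 = {2}  total {0,2}
L2 = {1,4}  total {0,1,2,4}
L3 = {3}  total {0,1,2,3,4}
R = {0,1,2,3,4}

Answer: UNREACHABLE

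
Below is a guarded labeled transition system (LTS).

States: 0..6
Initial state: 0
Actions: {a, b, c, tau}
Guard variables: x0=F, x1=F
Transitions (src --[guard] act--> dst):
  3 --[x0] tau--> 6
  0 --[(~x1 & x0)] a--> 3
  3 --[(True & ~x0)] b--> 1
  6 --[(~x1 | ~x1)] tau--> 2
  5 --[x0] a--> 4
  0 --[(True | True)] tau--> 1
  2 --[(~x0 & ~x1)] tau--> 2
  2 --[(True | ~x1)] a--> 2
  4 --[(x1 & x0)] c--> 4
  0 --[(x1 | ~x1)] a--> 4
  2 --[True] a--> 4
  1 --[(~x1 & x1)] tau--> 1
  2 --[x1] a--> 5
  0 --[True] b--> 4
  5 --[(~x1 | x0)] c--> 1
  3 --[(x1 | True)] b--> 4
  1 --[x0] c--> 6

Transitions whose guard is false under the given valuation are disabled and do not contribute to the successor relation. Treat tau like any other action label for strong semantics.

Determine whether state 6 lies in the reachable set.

10 transition(s) survive guard evaluation.
L0 = {0}
L1 = {1,4}  total {0,1,4}
Reachable = {0,1,4}

Answer: UNREACHABLE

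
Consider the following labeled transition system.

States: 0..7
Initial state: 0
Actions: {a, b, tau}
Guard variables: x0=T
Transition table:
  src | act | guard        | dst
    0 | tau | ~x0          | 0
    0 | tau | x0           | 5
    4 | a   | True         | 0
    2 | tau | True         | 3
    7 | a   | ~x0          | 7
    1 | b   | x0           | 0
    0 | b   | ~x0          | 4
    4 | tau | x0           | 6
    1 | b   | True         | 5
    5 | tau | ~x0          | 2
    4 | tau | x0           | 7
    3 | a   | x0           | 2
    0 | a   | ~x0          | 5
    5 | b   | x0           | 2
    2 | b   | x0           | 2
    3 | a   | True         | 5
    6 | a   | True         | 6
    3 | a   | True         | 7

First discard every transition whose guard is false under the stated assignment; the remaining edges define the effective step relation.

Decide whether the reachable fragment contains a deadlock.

Reach set: {0,2,3,5,7}
  0: tau→5  [1 exit(s)]
  2: b→2  tau→3  [2 exit(s)]
  3: a→2  a→5  a→7  [3 exit(s)]
  5: b→2  [1 exit(s)]
  7: ∅  [STUCK]
trace reaching 7: tau·b·tau·a

Answer: DEADLOCK at state 7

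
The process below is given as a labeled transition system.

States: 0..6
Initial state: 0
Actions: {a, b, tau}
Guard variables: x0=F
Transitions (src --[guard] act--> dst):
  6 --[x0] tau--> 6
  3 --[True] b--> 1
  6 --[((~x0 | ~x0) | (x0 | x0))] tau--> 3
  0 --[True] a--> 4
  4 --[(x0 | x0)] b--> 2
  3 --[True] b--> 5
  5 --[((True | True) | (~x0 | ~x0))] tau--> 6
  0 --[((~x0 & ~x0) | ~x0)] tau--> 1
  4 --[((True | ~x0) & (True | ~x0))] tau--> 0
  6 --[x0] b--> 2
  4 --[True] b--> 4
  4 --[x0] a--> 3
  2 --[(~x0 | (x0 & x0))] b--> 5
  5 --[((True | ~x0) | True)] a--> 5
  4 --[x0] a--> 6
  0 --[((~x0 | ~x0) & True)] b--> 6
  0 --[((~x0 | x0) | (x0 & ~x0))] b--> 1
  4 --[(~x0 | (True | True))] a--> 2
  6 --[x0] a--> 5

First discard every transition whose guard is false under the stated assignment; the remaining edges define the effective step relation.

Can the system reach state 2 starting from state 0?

After dropping false guards: 13 live edges.
Layer 0: {0}
Layer 1: {1,4,6}  total {0,1,4,6}
Layer 2: {2,3}  total {0,1,2,3,4,6}
Layer 3: {5}  total {0,1,2,3,4,5,6}
Reach set: {0,1,2,3,4,5,6}
witness 2: a·a

Answer: REACHABLE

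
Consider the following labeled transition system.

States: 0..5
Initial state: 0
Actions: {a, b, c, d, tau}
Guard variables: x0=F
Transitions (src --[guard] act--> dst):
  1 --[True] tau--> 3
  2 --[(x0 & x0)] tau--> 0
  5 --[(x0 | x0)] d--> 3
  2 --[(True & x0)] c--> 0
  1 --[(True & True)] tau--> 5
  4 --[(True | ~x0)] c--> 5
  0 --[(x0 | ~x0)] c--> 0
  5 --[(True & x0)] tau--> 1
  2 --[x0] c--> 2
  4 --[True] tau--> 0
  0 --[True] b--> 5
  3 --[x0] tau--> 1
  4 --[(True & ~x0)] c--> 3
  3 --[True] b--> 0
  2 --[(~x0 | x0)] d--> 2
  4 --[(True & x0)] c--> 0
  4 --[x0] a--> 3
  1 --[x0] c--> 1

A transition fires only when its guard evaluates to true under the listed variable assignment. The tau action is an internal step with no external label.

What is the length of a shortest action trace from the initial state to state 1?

BFS to 1:
  depth 0: {0}
  depth 1: {5}
1 never appears.

Answer: UNREACHABLE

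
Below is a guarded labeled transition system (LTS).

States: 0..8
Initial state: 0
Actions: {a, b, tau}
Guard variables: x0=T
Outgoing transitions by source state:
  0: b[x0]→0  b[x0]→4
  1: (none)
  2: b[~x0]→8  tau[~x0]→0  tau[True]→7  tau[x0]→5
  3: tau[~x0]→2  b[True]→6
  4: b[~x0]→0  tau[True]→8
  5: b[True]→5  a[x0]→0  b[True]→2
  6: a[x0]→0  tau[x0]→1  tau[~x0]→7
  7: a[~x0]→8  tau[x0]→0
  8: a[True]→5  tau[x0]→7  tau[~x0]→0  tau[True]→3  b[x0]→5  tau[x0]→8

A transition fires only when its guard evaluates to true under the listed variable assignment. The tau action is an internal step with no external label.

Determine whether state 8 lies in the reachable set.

Guard filter leaves 17 enabled edge(s).
depth 0: {0}
depth 1: {4}  total {0,4}
depth 2: {8}  total {0,4,8}
depth 3: {3,5,7}  total {0,3,4,5,7,8}
depth 4: {2,6}  total {0,2,3,4,5,6,7,8}
depth 5: {1}  total {0,1,2,3,4,5,6,7,8}
Reachable = {0,1,2,3,4,5,6,7,8}
Path to 8: b·tau

Answer: REACHABLE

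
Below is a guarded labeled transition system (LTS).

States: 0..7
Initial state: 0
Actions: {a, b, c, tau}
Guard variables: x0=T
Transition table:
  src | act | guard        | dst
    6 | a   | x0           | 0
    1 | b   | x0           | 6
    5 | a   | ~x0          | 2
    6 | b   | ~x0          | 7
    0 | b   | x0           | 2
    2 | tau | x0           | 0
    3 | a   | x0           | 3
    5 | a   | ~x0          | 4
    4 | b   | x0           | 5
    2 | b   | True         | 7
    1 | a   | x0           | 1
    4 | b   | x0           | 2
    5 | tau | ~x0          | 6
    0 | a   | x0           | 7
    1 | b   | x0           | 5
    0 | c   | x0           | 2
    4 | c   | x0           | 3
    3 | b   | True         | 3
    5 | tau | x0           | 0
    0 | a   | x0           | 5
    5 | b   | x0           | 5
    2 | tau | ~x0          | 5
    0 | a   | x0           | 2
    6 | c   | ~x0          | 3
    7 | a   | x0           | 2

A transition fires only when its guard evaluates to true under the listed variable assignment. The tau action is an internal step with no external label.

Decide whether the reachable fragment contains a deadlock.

Reachable = {0,2,5,7}
  0: a→2  a→5  a→7  b→2  c→2  [deg 5]
  2: b→7  tau→0  [deg 2]
  5: b→5  tau→0  [deg 2]
  7: a→2  [deg 1]

Answer: DEADLOCK-FREE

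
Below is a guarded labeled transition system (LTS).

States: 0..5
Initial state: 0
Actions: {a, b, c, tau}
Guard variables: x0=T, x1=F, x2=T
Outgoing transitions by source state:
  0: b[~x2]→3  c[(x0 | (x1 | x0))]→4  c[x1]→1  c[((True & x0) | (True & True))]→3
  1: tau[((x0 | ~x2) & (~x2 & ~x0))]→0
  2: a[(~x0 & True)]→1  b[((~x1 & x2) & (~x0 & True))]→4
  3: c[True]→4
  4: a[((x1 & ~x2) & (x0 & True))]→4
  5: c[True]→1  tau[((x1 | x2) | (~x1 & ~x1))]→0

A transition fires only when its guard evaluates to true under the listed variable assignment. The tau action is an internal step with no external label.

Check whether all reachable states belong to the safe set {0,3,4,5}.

Answer: INVARIANT HOLDS

Working:
Inv-set: {0,3,4,5}
Reachable = {0,3,4}
  0: safe
  3: safe
  4: safe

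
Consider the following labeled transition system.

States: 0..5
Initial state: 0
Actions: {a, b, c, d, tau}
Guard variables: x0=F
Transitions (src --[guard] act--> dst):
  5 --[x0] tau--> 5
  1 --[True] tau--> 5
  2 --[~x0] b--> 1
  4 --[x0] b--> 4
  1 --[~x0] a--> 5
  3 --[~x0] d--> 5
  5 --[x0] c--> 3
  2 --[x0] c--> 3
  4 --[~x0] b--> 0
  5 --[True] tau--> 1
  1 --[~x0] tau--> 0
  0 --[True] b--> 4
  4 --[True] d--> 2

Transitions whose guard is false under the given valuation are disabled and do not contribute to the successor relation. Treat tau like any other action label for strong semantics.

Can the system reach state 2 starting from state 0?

9 transition(s) survive guard evaluation.
L0 = {0}
L1 = {4}  total {0,4}
L2 = {2}  total {0,2,4}
L3 = {1}  total {0,1,2,4}
L4 = {5}  total {0,1,2,4,5}
Reach set: {0,1,2,4,5}
Path to 2: b·d

Answer: REACHABLE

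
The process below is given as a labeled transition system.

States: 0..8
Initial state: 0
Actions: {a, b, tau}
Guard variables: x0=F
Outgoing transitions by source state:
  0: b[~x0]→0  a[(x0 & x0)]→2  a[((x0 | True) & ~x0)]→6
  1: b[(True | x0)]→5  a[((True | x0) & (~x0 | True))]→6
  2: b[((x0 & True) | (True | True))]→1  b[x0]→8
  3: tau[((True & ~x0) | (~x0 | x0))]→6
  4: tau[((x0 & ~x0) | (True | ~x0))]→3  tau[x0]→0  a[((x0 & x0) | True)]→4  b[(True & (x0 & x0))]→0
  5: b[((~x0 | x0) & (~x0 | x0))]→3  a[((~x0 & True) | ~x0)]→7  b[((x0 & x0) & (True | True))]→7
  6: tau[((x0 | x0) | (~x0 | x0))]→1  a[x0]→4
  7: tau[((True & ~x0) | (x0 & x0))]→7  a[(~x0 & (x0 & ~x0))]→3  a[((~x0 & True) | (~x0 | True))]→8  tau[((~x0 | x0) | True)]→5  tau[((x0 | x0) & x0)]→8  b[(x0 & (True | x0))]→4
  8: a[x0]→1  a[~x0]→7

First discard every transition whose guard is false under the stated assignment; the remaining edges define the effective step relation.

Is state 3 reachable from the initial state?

Answer: REACHABLE

Trace:
After dropping false guards: 15 live edges.
depth 0: {0}
depth 1: {6}  cumulative {0,6}
depth 2: {1}  cumulative {0,1,6}
depth 3: {5}  cumulative {0,1,5,6}
depth 4: {3,7}  cumulative {0,1,3,5,6,7}
depth 5: {8}  cumulative {0,1,3,5,6,7,8}
R = {0,1,3,5,6,7,8}
witness 3: a·tau·b·b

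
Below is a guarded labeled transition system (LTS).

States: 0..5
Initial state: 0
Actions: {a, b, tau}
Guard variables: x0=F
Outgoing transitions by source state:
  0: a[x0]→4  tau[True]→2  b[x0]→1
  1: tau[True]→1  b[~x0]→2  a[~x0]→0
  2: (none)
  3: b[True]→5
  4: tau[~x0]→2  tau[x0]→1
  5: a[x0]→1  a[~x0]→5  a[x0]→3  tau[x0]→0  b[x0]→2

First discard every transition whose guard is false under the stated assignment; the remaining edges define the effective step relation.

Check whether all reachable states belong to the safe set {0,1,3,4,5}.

Answer: INVARIANT VIOLATED at state 2

Analysis:
Inv-set: {0,1,3,4,5}
Reachable = {0,2}
  0: ✓
  2: ✗ unsafe
witness against invariant: tau → 2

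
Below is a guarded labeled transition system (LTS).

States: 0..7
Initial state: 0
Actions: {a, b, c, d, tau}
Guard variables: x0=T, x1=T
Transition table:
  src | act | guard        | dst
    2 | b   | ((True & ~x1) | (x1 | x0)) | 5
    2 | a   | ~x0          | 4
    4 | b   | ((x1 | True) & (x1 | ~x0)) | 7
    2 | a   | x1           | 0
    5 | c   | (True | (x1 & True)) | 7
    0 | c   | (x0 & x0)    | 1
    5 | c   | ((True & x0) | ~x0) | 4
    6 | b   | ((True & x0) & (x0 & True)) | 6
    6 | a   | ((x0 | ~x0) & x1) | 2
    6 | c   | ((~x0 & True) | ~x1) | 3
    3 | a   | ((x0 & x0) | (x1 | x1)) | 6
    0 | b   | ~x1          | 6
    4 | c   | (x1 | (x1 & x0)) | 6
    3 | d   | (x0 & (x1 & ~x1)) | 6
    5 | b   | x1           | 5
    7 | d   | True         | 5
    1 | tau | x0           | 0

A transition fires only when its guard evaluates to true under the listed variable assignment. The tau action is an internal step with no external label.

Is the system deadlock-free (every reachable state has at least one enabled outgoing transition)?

Answer: DEADLOCK-FREE

Analysis:
R = {0,1}
  0: c→1  [1 exit(s)]
  1: tau→0  [1 exit(s)]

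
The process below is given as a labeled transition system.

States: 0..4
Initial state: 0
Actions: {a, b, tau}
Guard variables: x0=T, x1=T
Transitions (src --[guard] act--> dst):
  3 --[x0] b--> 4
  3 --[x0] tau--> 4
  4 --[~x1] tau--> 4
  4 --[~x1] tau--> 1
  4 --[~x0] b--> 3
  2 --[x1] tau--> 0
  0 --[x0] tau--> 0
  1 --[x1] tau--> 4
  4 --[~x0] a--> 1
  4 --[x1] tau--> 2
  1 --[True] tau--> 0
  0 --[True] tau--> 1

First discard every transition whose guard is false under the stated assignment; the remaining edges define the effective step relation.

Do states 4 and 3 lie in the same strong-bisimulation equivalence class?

Compute ~ classes (split until stable):
  P[0] = {{0,1,2,3,4}}
  P[1] = {{0,1,2,4},{3}}
Fixed point at round 2; 2 class(es).
class of 4: {0,1,2,4}; class of 3: {3}

Answer: NOT BISIMILAR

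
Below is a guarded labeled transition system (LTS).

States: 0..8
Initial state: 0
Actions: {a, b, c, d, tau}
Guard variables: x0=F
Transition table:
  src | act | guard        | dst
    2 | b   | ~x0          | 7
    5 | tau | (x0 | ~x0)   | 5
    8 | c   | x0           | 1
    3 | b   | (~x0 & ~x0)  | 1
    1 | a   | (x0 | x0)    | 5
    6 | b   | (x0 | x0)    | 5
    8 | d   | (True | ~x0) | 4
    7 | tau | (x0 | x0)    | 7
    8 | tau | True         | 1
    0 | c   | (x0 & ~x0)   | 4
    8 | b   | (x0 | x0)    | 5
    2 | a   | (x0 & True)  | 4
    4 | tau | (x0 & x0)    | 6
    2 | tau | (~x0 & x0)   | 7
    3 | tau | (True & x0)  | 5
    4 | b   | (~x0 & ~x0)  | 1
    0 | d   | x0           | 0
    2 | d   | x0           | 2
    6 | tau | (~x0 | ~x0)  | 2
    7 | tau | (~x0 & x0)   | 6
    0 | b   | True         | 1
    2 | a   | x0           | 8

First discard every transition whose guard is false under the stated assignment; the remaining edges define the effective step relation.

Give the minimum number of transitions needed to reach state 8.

Breadth-first toward 8:
  L0 = {0}
  L1 = {1}
8 never appears.

Answer: UNREACHABLE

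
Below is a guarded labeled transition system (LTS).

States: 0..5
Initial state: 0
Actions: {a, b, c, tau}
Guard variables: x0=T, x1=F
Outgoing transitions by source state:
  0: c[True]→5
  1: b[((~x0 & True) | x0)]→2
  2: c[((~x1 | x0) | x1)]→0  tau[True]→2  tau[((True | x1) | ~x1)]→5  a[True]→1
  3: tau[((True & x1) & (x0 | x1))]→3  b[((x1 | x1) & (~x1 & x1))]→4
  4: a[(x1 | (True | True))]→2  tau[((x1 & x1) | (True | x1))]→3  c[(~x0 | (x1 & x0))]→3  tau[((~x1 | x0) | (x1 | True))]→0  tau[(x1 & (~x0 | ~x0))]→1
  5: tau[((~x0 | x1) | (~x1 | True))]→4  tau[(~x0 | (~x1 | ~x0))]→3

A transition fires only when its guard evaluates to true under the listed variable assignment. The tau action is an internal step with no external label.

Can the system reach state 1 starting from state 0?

Answer: REACHABLE

Trace:
Guard filter leaves 11 enabled edge(s).
depth 0: {0}
depth 1: {5}  cumulative {0,5}
depth 2: {3,4}  cumulative {0,3,4,5}
depth 3: {2}  cumulative {0,2,3,4,5}
depth 4: {1}  cumulative {0,1,2,3,4,5}
R = {0,1,2,3,4,5}
trace reaching 1: c·tau·a·a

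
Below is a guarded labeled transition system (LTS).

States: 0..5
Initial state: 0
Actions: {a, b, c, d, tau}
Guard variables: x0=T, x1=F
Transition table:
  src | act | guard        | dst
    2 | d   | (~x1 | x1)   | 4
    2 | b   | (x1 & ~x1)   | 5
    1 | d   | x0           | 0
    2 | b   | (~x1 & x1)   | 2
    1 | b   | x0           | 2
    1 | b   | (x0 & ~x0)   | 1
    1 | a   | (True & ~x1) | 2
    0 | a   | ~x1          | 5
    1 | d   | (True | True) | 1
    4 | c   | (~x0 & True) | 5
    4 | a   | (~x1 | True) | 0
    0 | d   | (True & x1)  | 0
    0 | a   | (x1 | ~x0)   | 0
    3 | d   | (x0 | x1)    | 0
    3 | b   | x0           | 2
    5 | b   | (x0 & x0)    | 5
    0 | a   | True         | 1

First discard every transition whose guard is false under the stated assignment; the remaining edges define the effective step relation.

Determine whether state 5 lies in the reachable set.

Answer: REACHABLE

Working:
Guard filter leaves 11 enabled edge(s).
L0 = {0}
L1 = {1,5}  total {0,1,5}
L2 = {2}  total {0,1,2,5}
L3 = {4}  total {0,1,2,4,5}
R = {0,1,2,4,5}
trace reaching 5: a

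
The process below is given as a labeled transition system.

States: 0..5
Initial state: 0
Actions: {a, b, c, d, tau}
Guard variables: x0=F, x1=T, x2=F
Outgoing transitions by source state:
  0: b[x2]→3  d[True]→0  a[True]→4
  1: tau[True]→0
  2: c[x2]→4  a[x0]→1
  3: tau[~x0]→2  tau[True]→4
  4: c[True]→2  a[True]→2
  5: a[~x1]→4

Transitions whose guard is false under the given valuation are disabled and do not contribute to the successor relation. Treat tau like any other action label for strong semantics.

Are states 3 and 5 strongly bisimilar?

Answer: NOT BISIMILAR

Analysis:
Compute ~ classes (split until stable):
  π0 = {{0,1,2,3,4,5}}
  π1 = {{0},{1,3},{2,5},{4}}
  π2 = {{0},{1},{2,5},{3},{4}}
stable after 3 split(s): 5 block(s)
3∈{3}, 5∈{2,5}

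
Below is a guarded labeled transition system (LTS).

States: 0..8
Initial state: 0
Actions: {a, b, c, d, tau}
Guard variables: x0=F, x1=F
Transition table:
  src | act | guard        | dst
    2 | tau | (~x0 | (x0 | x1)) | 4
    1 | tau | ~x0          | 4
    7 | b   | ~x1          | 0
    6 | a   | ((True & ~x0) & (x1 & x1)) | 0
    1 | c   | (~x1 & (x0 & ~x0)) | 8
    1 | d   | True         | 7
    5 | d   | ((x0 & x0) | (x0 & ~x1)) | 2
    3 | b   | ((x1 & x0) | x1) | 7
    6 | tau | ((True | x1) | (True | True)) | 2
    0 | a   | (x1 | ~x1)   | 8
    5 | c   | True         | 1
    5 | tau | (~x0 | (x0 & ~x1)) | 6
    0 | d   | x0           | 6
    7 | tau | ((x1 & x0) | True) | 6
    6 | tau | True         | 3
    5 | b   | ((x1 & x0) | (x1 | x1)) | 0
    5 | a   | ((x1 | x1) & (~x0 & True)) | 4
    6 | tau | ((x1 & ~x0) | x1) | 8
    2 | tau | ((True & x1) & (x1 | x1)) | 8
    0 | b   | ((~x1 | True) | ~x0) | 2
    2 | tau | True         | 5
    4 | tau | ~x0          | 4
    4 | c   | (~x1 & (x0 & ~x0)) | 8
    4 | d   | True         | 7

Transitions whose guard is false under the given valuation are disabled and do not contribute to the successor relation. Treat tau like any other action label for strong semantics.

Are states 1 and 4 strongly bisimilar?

Answer: BISIMILAR

Working:
Compute ~ classes (split until stable):
  round 0: {{0,1,2,3,4,5,6,7,8}}
  round 1: {{0},{1,4},{2,6},{3,8},{5},{7}}
  round 2: {{0},{1,4},{2},{3,8},{5},{6},{7}}
Fixed point at round 3; 7 class(es).
1∈{1,4}, 4∈{1,4}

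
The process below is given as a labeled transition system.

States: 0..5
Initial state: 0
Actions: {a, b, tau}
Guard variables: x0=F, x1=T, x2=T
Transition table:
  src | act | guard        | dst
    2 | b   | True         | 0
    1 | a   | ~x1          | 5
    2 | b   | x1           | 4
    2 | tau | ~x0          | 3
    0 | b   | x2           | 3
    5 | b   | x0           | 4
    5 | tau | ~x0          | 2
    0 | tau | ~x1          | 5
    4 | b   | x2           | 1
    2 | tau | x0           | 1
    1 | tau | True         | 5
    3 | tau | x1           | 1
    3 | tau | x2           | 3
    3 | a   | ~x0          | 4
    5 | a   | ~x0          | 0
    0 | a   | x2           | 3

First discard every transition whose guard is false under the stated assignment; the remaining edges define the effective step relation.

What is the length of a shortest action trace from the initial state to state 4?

Answer: 2

Analysis:
Layered search for 4:
  depth 0: {0}
  depth 1: {3}
  depth 2: {1,4}
4 enters at depth 2; path a·a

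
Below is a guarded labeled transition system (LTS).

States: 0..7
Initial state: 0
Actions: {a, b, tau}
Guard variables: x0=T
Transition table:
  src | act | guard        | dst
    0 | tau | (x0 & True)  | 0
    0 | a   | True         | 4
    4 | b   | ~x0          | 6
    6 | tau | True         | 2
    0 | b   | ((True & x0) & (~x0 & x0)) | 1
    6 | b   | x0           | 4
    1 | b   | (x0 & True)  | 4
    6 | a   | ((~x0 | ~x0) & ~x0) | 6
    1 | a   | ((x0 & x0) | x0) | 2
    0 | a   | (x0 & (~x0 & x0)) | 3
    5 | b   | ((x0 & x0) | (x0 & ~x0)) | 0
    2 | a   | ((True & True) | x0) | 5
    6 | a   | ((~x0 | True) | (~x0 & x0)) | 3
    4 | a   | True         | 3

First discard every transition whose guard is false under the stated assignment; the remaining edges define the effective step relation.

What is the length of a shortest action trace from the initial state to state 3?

Answer: 2

Analysis:
Breadth-first toward 3:
  Layer 0: {0}
  Layer 1: {4}
  Layer 2: {3}
3 enters at depth 2; path a·a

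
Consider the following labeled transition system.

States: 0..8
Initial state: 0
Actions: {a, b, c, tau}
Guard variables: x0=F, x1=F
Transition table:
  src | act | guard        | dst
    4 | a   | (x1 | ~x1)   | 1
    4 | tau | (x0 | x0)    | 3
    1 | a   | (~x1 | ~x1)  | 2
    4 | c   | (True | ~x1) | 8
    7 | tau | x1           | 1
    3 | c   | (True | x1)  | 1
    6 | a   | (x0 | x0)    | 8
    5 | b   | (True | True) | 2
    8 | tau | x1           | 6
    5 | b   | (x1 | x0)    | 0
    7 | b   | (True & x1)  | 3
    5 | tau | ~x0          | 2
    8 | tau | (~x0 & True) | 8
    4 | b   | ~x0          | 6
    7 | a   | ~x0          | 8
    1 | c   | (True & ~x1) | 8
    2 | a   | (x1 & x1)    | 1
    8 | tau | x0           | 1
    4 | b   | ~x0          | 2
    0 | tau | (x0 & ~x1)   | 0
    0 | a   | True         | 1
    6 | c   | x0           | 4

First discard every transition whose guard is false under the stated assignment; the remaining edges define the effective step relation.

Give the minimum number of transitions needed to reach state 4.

Answer: UNREACHABLE

Working:
BFS to 4:
  depth 0: {0}
  depth 1: {1}
  depth 2: {2,8}
4 never appears.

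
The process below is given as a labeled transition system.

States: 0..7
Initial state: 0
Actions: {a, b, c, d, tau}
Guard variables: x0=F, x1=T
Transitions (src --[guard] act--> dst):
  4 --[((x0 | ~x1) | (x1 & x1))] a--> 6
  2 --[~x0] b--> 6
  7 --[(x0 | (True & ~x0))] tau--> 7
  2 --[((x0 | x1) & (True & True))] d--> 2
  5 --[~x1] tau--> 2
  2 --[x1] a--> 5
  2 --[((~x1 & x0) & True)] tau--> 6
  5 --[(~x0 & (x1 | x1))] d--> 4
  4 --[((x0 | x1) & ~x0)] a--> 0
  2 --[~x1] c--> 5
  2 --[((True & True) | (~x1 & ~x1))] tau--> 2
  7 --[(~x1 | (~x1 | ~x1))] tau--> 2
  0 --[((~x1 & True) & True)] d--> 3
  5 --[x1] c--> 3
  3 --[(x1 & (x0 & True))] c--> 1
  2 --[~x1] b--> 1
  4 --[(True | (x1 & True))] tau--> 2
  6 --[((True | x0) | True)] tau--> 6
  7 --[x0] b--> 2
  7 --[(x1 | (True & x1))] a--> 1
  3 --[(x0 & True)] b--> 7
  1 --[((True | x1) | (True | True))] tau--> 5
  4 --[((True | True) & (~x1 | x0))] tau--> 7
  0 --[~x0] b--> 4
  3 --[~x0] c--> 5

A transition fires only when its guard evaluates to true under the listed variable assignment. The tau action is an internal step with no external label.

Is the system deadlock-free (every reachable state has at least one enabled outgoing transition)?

Reachable = {0,2,3,4,5,6}
  0: b→4  [1 out]
  2: a→5  b→6  d→2  tau→2  [4 out]
  3: c→5  [1 out]
  4: a→0  a→6  tau→2  [3 out]
  5: c→3  d→4  [2 out]
  6: tau→6  [1 out]

Answer: DEADLOCK-FREE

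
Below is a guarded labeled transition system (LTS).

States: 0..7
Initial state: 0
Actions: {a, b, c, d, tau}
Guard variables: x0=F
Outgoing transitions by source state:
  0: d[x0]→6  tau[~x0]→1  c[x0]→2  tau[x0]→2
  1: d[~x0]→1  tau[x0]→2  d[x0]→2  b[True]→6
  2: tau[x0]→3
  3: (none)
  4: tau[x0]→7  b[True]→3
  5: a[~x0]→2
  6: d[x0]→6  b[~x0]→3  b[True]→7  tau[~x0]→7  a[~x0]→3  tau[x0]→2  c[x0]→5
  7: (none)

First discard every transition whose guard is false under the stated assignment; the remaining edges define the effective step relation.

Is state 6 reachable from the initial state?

After dropping false guards: 9 live edges.
Layer 0: {0}
Layer 1: {1}  total {0,1}
Layer 2: {6}  total {0,1,6}
Layer 3: {3,7}  total {0,1,3,6,7}
Reachable = {0,1,3,6,7}
witness 6: tau·b

Answer: REACHABLE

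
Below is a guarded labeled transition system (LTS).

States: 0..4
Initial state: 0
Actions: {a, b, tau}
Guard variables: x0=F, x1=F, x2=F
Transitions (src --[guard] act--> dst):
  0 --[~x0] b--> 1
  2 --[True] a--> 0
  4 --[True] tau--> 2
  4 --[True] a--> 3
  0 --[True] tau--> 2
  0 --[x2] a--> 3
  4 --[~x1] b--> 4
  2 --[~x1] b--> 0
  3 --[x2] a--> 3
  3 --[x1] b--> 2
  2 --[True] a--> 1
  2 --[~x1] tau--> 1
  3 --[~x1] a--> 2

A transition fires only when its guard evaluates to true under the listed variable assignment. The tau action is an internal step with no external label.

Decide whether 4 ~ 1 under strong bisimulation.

Refine partition for ~:
  P[0] = {{0,1,2,3,4}}
  P[1] = {{0},{1},{2,4},{3}}
  P[2] = {{0},{1},{2},{3},{4}}
stable after 3 split(s): 5 block(s)
4∈{4}, 1∈{1}

Answer: NOT BISIMILAR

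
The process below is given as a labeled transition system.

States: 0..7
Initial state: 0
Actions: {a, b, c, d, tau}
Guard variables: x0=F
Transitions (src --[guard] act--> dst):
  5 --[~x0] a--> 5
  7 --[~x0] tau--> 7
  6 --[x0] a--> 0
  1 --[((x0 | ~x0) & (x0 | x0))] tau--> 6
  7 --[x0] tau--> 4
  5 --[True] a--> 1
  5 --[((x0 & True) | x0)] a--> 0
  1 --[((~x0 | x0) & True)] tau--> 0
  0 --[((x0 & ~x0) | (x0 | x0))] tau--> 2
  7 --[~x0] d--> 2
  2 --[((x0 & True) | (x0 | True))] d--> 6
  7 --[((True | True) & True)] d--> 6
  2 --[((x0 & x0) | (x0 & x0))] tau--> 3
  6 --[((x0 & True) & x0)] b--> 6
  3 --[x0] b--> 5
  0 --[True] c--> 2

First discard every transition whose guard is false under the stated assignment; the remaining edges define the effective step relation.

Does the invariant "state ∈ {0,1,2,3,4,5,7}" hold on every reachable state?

Answer: INVARIANT VIOLATED at state 6

Analysis:
Allowed set {0,1,2,3,4,5,7}
Reach set: {0,2,6}
  0: ✓
  2: ✓
  6: ✗ unsafe
counterexample path to 6: c·d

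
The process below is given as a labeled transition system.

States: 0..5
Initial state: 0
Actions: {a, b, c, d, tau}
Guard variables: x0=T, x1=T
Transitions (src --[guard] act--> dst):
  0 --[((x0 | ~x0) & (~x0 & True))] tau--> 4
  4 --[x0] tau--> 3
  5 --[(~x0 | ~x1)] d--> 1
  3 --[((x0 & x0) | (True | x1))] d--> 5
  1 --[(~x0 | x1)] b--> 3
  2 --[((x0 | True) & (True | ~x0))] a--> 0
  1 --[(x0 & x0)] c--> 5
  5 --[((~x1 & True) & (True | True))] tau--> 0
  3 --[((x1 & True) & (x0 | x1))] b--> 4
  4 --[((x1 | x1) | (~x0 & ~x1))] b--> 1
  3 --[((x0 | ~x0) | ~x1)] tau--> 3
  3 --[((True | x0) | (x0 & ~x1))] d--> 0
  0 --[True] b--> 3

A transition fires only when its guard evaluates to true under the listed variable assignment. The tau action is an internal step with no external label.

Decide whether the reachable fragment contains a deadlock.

Answer: DEADLOCK at state 5

Trace:
Reachable = {0,1,3,4,5}
  0: b→3  [1 exit(s)]
  1: b→3  c→5  [2 exit(s)]
  3: b→4  d→0  d→5  tau→3  [4 exit(s)]
  4: b→1  tau→3  [2 exit(s)]
  5: ∅  [STUCK]
Path to 5: b·d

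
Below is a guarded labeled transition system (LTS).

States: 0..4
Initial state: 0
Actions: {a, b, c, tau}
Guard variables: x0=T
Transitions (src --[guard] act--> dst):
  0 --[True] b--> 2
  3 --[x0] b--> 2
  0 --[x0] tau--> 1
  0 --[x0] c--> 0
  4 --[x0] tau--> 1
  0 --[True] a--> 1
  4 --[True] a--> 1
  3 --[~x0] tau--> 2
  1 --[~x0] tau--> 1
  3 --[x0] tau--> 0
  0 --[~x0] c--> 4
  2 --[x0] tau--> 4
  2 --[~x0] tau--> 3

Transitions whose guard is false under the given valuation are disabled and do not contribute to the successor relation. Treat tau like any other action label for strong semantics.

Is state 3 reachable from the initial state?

After dropping false guards: 9 live edges.
L0 = {0}
L1 = {1,2}  total {0,1,2}
L2 = {4}  total {0,1,2,4}
Reachable = {0,1,2,4}

Answer: UNREACHABLE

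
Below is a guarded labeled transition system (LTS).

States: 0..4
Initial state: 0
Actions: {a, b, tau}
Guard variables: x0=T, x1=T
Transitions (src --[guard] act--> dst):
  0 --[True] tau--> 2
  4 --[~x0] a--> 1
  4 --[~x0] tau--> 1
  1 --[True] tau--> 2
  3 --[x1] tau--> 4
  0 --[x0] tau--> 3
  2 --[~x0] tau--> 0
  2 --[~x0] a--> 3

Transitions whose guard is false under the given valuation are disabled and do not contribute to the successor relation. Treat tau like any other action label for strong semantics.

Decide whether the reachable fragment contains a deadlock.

R = {0,2,3,4}
  0: tau→2  tau→3  [2 out]
  2: ∅  [STUCK]
  3: tau→4  [1 out]
  4: ∅  [STUCK]
Path to 2: tau

Answer: DEADLOCK at state 2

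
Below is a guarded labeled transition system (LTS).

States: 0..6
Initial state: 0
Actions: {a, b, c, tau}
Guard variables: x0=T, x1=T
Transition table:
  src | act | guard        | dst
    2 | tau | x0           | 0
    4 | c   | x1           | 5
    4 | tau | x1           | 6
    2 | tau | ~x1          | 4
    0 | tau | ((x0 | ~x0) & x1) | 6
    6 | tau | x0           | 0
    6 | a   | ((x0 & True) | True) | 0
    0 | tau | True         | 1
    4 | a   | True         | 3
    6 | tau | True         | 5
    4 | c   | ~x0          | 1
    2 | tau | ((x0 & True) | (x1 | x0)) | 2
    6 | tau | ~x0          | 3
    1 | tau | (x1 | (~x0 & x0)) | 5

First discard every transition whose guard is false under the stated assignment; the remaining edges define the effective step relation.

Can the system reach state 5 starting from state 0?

Answer: REACHABLE

Working:
After dropping false guards: 11 live edges.
L0 = {0}
L1 = {1,6}  now seen {0,1,6}
L2 = {5}  now seen {0,1,5,6}
Reach set: {0,1,5,6}
witness 5: tau·tau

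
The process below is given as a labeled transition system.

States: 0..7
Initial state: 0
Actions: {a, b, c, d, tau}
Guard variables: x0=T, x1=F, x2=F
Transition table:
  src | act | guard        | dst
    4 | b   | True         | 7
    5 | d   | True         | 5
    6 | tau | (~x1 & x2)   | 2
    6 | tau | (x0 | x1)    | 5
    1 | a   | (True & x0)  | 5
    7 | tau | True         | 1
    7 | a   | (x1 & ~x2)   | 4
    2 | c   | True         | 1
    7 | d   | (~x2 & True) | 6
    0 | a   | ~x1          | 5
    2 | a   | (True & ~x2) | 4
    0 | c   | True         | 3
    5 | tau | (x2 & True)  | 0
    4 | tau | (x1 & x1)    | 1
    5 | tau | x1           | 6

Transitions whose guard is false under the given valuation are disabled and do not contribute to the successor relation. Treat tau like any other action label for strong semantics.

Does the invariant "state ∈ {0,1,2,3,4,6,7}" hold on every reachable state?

Allowed set {0,1,2,3,4,6,7}
Reach set: {0,3,5}
  0: ok
  3: ok
  5: ✗ unsafe
reach 5 via a — violates

Answer: INVARIANT VIOLATED at state 5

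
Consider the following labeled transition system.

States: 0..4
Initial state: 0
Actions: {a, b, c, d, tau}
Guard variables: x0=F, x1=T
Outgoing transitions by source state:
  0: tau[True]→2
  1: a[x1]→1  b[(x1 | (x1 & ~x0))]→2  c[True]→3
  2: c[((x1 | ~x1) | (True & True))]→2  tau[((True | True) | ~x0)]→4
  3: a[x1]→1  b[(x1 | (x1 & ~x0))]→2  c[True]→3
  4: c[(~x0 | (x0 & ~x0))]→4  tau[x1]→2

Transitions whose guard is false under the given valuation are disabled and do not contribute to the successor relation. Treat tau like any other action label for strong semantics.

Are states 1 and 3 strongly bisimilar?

Answer: BISIMILAR

Working:
Bisimulation quotient by refinement:
  round 0: {{0,1,2,3,4}}
  round 1: {{0},{1,3},{2,4}}
Fixed point at round 2; 3 class(es).
class of 1: {1,3}; class of 3: {1,3}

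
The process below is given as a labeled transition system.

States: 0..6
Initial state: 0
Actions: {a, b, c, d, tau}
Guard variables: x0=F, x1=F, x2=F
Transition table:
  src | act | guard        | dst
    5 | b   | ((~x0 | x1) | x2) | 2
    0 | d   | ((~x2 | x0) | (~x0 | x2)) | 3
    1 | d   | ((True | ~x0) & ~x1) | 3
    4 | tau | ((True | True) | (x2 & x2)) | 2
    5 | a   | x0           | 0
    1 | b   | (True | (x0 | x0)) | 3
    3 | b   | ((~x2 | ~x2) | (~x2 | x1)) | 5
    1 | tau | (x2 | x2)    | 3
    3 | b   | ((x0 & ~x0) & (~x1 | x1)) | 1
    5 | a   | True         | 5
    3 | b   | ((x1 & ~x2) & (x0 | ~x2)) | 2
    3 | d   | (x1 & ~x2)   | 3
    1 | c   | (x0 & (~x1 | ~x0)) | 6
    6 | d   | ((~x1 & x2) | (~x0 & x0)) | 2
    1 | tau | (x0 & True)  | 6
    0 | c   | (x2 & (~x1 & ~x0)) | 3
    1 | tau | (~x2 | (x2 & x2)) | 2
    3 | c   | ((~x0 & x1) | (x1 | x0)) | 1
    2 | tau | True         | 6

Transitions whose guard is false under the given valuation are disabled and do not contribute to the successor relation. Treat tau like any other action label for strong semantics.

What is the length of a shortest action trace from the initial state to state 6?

Answer: 4

Trace:
BFS to 6:
  depth 0: {0}
  depth 1: {3}
  depth 2: {5}
  depth 3: {2}
  depth 4: {6}
depth(6)=4, e.g. d·b·b·tau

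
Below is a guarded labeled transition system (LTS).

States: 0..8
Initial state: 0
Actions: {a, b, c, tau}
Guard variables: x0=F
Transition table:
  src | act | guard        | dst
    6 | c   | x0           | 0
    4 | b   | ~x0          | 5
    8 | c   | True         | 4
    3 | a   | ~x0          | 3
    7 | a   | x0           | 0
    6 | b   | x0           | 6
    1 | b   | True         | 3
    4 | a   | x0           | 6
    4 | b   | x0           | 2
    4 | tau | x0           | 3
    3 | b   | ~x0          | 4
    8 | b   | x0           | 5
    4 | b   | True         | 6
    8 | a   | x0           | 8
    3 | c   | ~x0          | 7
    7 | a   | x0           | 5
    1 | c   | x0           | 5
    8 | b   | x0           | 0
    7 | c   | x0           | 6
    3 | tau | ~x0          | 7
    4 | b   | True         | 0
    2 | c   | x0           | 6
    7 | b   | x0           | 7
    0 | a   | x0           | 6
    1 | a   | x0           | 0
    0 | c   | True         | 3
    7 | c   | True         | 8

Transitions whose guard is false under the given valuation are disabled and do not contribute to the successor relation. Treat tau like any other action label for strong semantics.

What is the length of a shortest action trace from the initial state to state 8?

BFS to 8:
  depth 0: {0}
  depth 1: {3}
  depth 2: {4,7}
  depth 3: {5,6,8}
8 enters at depth 3; path c·c·c

Answer: 3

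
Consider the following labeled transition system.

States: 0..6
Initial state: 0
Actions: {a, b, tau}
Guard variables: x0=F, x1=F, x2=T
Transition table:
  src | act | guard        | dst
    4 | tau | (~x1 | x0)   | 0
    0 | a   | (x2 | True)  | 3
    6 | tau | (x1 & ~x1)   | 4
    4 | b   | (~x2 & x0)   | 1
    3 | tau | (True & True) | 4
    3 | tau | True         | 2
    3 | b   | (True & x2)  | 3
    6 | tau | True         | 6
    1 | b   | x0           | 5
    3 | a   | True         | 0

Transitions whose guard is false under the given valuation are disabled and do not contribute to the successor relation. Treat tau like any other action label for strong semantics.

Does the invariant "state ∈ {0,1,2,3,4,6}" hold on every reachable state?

Allowed set {0,1,2,3,4,6}
R = {0,2,3,4}
  0: ok
  2: ok
  3: ok
  4: ok

Answer: INVARIANT HOLDS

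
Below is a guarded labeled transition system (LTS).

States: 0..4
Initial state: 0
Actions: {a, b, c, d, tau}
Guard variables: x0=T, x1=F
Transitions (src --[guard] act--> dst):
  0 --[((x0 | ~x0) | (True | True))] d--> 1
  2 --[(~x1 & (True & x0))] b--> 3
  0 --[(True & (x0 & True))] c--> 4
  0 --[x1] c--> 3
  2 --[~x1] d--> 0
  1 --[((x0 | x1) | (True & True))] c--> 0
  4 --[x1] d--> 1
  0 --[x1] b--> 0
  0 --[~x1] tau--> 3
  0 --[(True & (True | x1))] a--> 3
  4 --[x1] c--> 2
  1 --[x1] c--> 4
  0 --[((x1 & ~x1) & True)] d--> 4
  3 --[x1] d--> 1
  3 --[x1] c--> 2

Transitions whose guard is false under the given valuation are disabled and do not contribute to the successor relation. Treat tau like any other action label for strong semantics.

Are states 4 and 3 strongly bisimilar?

Compute ~ classes (split until stable):
  P[0] = {{0,1,2,3,4}}
  P[1] = {{0},{1},{2},{3,4}}
4 equivalence class(es) (converged in 2)
4∈{3,4}, 3∈{3,4}

Answer: BISIMILAR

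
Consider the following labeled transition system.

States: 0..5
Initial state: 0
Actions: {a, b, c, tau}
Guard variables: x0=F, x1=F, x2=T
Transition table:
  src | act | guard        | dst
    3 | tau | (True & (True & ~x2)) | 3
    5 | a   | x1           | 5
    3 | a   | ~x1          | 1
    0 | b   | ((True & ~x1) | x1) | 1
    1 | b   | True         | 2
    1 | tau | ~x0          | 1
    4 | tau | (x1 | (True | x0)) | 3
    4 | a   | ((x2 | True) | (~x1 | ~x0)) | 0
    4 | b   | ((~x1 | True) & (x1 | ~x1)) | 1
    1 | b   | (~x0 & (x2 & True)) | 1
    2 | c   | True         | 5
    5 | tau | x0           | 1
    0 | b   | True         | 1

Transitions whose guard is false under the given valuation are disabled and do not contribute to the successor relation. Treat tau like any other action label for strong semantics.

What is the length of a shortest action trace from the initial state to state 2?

Answer: 2

Analysis:
Layered search for 2:
  L0 = {0}
  L1 = {1}
  L2 = {2}
first hit 2 at d=2 via b·b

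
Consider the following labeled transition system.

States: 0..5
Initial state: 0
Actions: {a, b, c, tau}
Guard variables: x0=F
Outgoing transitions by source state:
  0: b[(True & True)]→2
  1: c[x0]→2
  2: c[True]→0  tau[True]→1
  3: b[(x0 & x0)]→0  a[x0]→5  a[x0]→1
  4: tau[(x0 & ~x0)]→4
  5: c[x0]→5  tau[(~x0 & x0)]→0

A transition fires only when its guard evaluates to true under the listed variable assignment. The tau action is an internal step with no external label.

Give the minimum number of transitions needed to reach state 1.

Answer: 2

Working:
Layered search for 1:
  L0 = {0}
  L1 = {2}
  L2 = {1}
depth(1)=2, e.g. b·tau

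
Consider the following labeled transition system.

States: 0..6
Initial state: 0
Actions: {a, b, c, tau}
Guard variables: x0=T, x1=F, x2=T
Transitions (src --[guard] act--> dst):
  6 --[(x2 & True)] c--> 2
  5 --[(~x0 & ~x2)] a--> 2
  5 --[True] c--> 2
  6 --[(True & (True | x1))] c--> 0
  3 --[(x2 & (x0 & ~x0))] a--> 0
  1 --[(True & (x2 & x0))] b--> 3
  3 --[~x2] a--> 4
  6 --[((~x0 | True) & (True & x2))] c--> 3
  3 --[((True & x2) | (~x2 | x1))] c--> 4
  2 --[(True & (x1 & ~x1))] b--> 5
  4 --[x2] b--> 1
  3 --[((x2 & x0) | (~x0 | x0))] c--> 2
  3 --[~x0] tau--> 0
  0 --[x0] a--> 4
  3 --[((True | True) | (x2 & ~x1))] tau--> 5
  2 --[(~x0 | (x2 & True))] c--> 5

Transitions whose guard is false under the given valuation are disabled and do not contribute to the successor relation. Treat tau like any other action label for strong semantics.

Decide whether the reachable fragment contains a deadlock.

Answer: DEADLOCK-FREE

Working:
Reach set: {0,1,2,3,4,5}
  0: a→4  [1 out]
  1: b→3  [1 out]
  2: c→5  [1 out]
  3: c→2  c→4  tau→5  [3 out]
  4: b→1  [1 out]
  5: c→2  [1 out]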